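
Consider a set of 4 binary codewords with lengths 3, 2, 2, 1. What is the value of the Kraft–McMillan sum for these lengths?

1.125

With common denominator 2^3 = 8: Σ 2^(−ℓᵢ) = 1/8 + 2/8 + 2/8 + 4/8 = 9/8 = 1.125.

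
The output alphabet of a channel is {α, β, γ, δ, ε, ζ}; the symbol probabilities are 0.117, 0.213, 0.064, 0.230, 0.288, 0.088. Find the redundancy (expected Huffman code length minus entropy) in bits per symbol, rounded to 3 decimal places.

0.016 bits

Entropy H = −Σ p log₂ p ≈ 2.4046 bits.
Huffman merges: 8/125+11/125→19/125; 117/1000+19/125→269/1000; 213/1000+23/100→443/1000; 269/1000+36/125→557/1000; 443/1000+557/1000→1. L = 2421/1000 ≈ 2.4210.
L − H = 2.4210 − 2.4046 = 0.016 bits.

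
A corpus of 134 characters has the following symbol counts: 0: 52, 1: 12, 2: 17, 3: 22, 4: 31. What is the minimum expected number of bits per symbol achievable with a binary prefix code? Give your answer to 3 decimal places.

Probabilities are the counts divided by 134.
Repeatedly combine the two least-probable nodes; the expected code length is the sum of the merged weights.
merge 6/67 + 17/134 → 29/134
merge 11/67 + 29/134 → 51/134
merge 31/134 + 51/134 → 41/67
merge 26/67 + 41/67 → 1
L = 29/134 + 51/134 + 41/67 + 1 = 148/67 ≈ 2.209 bits/symbol.

2.209 bits/symbol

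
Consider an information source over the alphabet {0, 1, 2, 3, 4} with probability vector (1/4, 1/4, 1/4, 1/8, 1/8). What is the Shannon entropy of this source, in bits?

Each probability is a power of 1/2, so log₂(1/p) is an integer.
H = Σ p·log₂(1/p) = 1/4·2 + 1/4·2 + 1/4·2 + 1/8·3 + 1/8·3 = 2.25 bits.

2.25 bits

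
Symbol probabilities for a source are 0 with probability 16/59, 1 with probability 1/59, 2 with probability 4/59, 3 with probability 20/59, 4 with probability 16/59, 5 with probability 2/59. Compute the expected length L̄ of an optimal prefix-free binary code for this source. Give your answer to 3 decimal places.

Repeatedly combine the two least-probable nodes; the expected code length is the sum of the merged weights.
merge 1/59 + 2/59 → 3/59
merge 3/59 + 4/59 → 7/59
merge 7/59 + 16/59 → 23/59
merge 16/59 + 20/59 → 36/59
merge 23/59 + 36/59 → 1
L = 3/59 + 7/59 + 23/59 + 36/59 + 1 = 128/59 ≈ 2.169 bits/symbol.

2.169 bits/symbol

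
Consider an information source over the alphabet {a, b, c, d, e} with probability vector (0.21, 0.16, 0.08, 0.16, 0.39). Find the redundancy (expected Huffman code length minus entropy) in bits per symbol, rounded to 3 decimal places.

Entropy H = −Σ p log₂ p ≈ 2.1402 bits.
Huffman merges: 2/25+4/25→6/25; 4/25+21/100→37/100; 6/25+37/100→61/100; 39/100+61/100→1. L = 111/50 ≈ 2.2200.
L − H = 2.2200 − 2.1402 = 0.080 bits.

0.080 bits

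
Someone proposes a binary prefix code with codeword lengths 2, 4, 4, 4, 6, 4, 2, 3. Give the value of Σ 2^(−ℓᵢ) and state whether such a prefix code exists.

With common denominator 2^6 = 64: Σ 2^(−ℓᵢ) = 16/64 + 4/64 + 4/64 + 4/64 + 1/64 + 4/64 + 16/64 + 8/64 = 57/64 = 0.890625.
Kraft's inequality requires Σ ≤ 1; here Σ = 0.890625 ≤ 1, so such a prefix code exists.

0.890625; yes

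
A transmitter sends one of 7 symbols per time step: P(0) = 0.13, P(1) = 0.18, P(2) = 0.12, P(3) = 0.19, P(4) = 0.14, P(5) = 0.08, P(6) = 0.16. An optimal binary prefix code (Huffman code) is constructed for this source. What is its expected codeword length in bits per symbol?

2.81 bits/symbol

Repeatedly combine the two least-probable nodes; the expected code length is the sum of the merged weights.
merge 2/25 + 3/25 → 1/5
merge 13/100 + 7/50 → 27/100
merge 4/25 + 9/50 → 17/50
merge 19/100 + 1/5 → 39/100
merge 27/100 + 17/50 → 61/100
merge 39/100 + 61/100 → 1
L = 1/5 + 27/100 + 17/50 + 39/100 + 61/100 + 1 = 281/100 = 2.81 bits/symbol.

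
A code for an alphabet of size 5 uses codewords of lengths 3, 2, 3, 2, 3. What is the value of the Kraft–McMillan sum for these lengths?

With common denominator 2^3 = 8: Σ 2^(−ℓᵢ) = 1/8 + 2/8 + 1/8 + 2/8 + 1/8 = 7/8 = 0.875.

0.875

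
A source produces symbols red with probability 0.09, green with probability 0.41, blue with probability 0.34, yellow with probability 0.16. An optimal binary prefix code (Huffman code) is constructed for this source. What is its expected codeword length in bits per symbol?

Repeatedly combine the two least-probable nodes; the expected code length is the sum of the merged weights.
merge 9/100 + 4/25 → 1/4
merge 1/4 + 17/50 → 59/100
merge 41/100 + 59/100 → 1
L = 1/4 + 59/100 + 1 = 46/25 = 1.84 bits/symbol.

1.84 bits/symbol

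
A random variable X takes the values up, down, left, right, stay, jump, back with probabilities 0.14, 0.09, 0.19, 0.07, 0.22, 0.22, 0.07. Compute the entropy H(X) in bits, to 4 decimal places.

H = −Σ pᵢ log₂ pᵢ.
−0.14·log₂(0.14) = 0.3971
−0.09·log₂(0.09) = 0.3127
−0.19·log₂(0.19) = 0.4552
−0.07·log₂(0.07) = 0.2686
−0.22·log₂(0.22) = 0.4806
−0.22·log₂(0.22) = 0.4806
−0.07·log₂(0.07) = 0.2686
Sum ≈ 2.6632 → 2.6632 bits.

2.6632 bits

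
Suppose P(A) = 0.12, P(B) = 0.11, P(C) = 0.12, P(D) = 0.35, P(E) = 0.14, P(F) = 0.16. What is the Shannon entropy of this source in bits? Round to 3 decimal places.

H = −Σ pᵢ log₂ pᵢ.
−0.12·log₂(0.12) = 0.3671
−0.11·log₂(0.11) = 0.3503
−0.12·log₂(0.12) = 0.3671
−0.35·log₂(0.35) = 0.5301
−0.14·log₂(0.14) = 0.3971
−0.16·log₂(0.16) = 0.4230
Sum ≈ 2.4346 → 2.435 bits.

2.435 bits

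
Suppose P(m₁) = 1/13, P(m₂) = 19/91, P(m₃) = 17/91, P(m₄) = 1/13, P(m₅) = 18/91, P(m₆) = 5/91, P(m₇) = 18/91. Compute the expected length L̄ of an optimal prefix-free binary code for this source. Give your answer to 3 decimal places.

2.725 bits/symbol

Repeatedly combine the two least-probable nodes; the expected code length is the sum of the merged weights.
merge 5/91 + 1/13 → 12/91
merge 1/13 + 12/91 → 19/91
merge 17/91 + 18/91 → 5/13
merge 18/91 + 19/91 → 37/91
merge 19/91 + 5/13 → 54/91
merge 37/91 + 54/91 → 1
L = 12/91 + 19/91 + 5/13 + 37/91 + 54/91 + 1 = 248/91 ≈ 2.725 bits/symbol.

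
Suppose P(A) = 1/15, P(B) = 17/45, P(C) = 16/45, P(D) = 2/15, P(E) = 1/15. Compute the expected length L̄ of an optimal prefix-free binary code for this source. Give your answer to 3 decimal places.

Repeatedly combine the two least-probable nodes; the expected code length is the sum of the merged weights.
merge 1/15 + 1/15 → 2/15
merge 2/15 + 2/15 → 4/15
merge 4/15 + 16/45 → 28/45
merge 17/45 + 28/45 → 1
L = 2/15 + 4/15 + 28/45 + 1 = 91/45 ≈ 2.022 bits/symbol.

2.022 bits/symbol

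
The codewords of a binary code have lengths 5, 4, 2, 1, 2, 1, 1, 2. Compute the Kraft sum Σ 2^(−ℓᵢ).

2.34375

With common denominator 2^5 = 32: Σ 2^(−ℓᵢ) = 1/32 + 2/32 + 8/32 + 16/32 + 8/32 + 16/32 + 16/32 + 8/32 = 75/32 = 2.34375.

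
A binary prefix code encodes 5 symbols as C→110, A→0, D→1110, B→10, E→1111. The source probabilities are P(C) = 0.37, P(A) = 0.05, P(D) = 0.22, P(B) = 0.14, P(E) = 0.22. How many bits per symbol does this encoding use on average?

3.2 bits/symbol

L̄ = Σ pᵢ·ℓᵢ = 0.37·3 + 0.05·1 + 0.22·4 + 0.14·2 + 0.22·4 = 3.2 bits/symbol.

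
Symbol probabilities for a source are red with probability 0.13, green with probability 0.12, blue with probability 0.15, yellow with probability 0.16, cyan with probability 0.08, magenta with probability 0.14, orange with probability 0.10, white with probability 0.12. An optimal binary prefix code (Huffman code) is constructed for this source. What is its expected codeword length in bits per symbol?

Repeatedly combine the two least-probable nodes; the expected code length is the sum of the merged weights.
merge 2/25 + 1/10 → 9/50
merge 3/25 + 3/25 → 6/25
merge 13/100 + 7/50 → 27/100
merge 3/20 + 4/25 → 31/100
merge 9/50 + 6/25 → 21/50
merge 27/100 + 31/100 → 29/50
merge 21/50 + 29/50 → 1
L = 9/50 + 6/25 + 27/100 + 31/100 + 21/50 + 29/50 + 1 = 3 bits/symbol.

3 bits/symbol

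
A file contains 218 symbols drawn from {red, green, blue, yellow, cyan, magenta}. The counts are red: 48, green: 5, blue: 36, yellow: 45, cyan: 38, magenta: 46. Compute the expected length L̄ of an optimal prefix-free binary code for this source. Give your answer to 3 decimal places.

Probabilities are the counts divided by 218.
Repeatedly combine the two least-probable nodes; the expected code length is the sum of the merged weights.
merge 5/218 + 18/109 → 41/218
merge 19/109 + 41/218 → 79/218
merge 45/218 + 23/109 → 91/218
merge 24/109 + 79/218 → 127/218
merge 91/218 + 127/218 → 1
L = 41/218 + 79/218 + 91/218 + 127/218 + 1 = 278/109 ≈ 2.550 bits/symbol.

2.550 bits/symbol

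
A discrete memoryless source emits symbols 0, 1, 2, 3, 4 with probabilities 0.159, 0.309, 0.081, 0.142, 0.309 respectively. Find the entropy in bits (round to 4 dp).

2.1625 bits

H = −Σ pᵢ log₂ pᵢ.
−0.159·log₂(0.159) = 0.4218
−0.309·log₂(0.309) = 0.5235
−0.081·log₂(0.081) = 0.2937
−0.142·log₂(0.142) = 0.3999
−0.309·log₂(0.309) = 0.5235
Sum ≈ 2.1625 → 2.1625 bits.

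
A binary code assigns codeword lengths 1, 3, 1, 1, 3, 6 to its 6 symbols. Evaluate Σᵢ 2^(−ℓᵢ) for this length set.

1.765625

With common denominator 2^6 = 64: Σ 2^(−ℓᵢ) = 32/64 + 8/64 + 32/64 + 32/64 + 8/64 + 1/64 = 113/64 = 1.765625.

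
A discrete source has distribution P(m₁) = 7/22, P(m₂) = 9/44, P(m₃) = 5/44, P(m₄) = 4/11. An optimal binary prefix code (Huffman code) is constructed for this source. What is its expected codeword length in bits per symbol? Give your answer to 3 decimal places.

Repeatedly combine the two least-probable nodes; the expected code length is the sum of the merged weights.
merge 5/44 + 9/44 → 7/22
merge 7/22 + 7/22 → 7/11
merge 4/11 + 7/11 → 1
L = 7/22 + 7/11 + 1 = 43/22 ≈ 1.955 bits/symbol.

1.955 bits/symbol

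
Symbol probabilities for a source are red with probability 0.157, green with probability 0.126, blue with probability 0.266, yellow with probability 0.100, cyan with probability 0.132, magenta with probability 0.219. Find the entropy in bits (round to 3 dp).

H = −Σ pᵢ log₂ pᵢ.
−0.157·log₂(0.157) = 0.4194
−0.126·log₂(0.126) = 0.3766
−0.266·log₂(0.266) = 0.5082
−0.100·log₂(0.100) = 0.3322
−0.132·log₂(0.132) = 0.3856
−0.219·log₂(0.219) = 0.4798
Sum ≈ 2.5018 → 2.502 bits.

2.502 bits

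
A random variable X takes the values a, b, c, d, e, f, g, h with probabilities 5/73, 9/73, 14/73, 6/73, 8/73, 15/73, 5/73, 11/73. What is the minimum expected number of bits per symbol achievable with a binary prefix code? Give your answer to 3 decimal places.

2.932 bits/symbol

Repeatedly combine the two least-probable nodes; the expected code length is the sum of the merged weights.
merge 5/73 + 5/73 → 10/73
merge 6/73 + 8/73 → 14/73
merge 9/73 + 10/73 → 19/73
merge 11/73 + 14/73 → 25/73
merge 14/73 + 15/73 → 29/73
merge 19/73 + 25/73 → 44/73
merge 29/73 + 44/73 → 1
L = 10/73 + 14/73 + 19/73 + 25/73 + 29/73 + 44/73 + 1 = 214/73 ≈ 2.932 bits/symbol.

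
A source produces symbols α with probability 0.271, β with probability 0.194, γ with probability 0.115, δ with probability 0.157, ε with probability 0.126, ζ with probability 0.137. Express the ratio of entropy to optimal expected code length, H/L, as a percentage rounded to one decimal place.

99.3%

Entropy H = −Σ p log₂ p ≈ 2.5171 bits.
Huffman merges: 23/200+63/500→241/1000; 137/1000+157/1000→147/500; 97/500+241/1000→87/200; 271/1000+147/500→113/200; 87/200+113/200→1. L = 507/200 ≈ 2.5350.
Efficiency = H/L = 2.5171/2.5350 = 99.3%.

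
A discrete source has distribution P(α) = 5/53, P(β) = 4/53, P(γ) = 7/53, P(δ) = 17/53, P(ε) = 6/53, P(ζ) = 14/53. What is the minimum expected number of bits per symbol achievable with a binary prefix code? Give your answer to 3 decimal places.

2.415 bits/symbol

Repeatedly combine the two least-probable nodes; the expected code length is the sum of the merged weights.
merge 4/53 + 5/53 → 9/53
merge 6/53 + 7/53 → 13/53
merge 9/53 + 13/53 → 22/53
merge 14/53 + 17/53 → 31/53
merge 22/53 + 31/53 → 1
L = 9/53 + 13/53 + 22/53 + 31/53 + 1 = 128/53 ≈ 2.415 bits/symbol.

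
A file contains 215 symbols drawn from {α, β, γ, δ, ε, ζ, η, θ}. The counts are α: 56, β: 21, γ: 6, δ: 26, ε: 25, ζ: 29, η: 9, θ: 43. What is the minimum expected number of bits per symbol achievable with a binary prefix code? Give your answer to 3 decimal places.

Probabilities are the counts divided by 215.
Repeatedly combine the two least-probable nodes; the expected code length is the sum of the merged weights.
merge 6/215 + 9/215 → 3/43
merge 3/43 + 21/215 → 36/215
merge 5/43 + 26/215 → 51/215
merge 29/215 + 36/215 → 13/43
merge 1/5 + 51/215 → 94/215
merge 56/215 + 13/43 → 121/215
merge 94/215 + 121/215 → 1
L = 3/43 + 36/215 + 51/215 + 13/43 + 94/215 + 121/215 + 1 = 597/215 ≈ 2.777 bits/symbol.

2.777 bits/symbol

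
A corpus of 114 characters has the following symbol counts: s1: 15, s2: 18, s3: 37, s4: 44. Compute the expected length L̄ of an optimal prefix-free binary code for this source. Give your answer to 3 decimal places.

1.904 bits/symbol

Probabilities are the counts divided by 114.
Repeatedly combine the two least-probable nodes; the expected code length is the sum of the merged weights.
merge 5/38 + 3/19 → 11/38
merge 11/38 + 37/114 → 35/57
merge 22/57 + 35/57 → 1
L = 11/38 + 35/57 + 1 = 217/114 ≈ 1.904 bits/symbol.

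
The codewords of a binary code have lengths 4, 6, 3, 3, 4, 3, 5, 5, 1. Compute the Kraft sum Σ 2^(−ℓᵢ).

1.078125

With common denominator 2^6 = 64: Σ 2^(−ℓᵢ) = 4/64 + 1/64 + 8/64 + 8/64 + 4/64 + 8/64 + 2/64 + 2/64 + 32/64 = 69/64 = 1.078125.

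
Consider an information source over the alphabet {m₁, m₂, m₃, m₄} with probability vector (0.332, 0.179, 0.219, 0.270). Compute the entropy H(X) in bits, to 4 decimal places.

1.9622 bits

H = −Σ pᵢ log₂ pᵢ.
−0.332·log₂(0.332) = 0.5281
−0.179·log₂(0.179) = 0.4443
−0.219·log₂(0.219) = 0.4798
−0.270·log₂(0.270) = 0.5100
Sum ≈ 1.9622 → 1.9622 bits.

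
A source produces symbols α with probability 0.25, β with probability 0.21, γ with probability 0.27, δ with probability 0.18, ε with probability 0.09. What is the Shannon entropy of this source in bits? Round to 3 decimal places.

2.241 bits

H = −Σ pᵢ log₂ pᵢ.
−0.25·log₂(0.25) = 0.5000
−0.21·log₂(0.21) = 0.4728
−0.27·log₂(0.27) = 0.5100
−0.18·log₂(0.18) = 0.4453
−0.09·log₂(0.09) = 0.3127
Sum ≈ 2.2408 → 2.241 bits.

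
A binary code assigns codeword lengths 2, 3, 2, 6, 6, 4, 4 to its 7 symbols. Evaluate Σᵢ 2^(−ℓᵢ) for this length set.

0.78125

With common denominator 2^6 = 64: Σ 2^(−ℓᵢ) = 16/64 + 8/64 + 16/64 + 1/64 + 1/64 + 4/64 + 4/64 = 50/64 = 0.78125.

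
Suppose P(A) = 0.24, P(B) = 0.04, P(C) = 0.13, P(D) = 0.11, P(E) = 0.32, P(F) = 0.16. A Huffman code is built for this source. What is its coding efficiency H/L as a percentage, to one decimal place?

97.2%

Entropy H = −Σ p log₂ p ≈ 2.3619 bits.
Huffman merges: 1/25+11/100→3/20; 13/100+3/20→7/25; 4/25+6/25→2/5; 7/25+8/25→3/5; 2/5+3/5→1. L = 243/100 ≈ 2.4300.
Efficiency = H/L = 2.3619/2.4300 = 97.2%.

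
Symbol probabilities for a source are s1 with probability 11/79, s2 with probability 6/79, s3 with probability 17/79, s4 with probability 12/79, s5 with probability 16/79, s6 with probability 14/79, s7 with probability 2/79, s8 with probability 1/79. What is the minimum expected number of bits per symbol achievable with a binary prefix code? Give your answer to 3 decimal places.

2.734 bits/symbol

Repeatedly combine the two least-probable nodes; the expected code length is the sum of the merged weights.
merge 1/79 + 2/79 → 3/79
merge 3/79 + 6/79 → 9/79
merge 9/79 + 11/79 → 20/79
merge 12/79 + 14/79 → 26/79
merge 16/79 + 17/79 → 33/79
merge 20/79 + 26/79 → 46/79
merge 33/79 + 46/79 → 1
L = 3/79 + 9/79 + 20/79 + 26/79 + 33/79 + 46/79 + 1 = 216/79 ≈ 2.734 bits/symbol.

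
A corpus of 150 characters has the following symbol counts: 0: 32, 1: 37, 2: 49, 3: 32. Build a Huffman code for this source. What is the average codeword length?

2 bits/symbol

Probabilities are the counts divided by 150.
Repeatedly combine the two least-probable nodes; the expected code length is the sum of the merged weights.
merge 16/75 + 16/75 → 32/75
merge 37/150 + 49/150 → 43/75
merge 32/75 + 43/75 → 1
L = 32/75 + 43/75 + 1 = 2 bits/symbol.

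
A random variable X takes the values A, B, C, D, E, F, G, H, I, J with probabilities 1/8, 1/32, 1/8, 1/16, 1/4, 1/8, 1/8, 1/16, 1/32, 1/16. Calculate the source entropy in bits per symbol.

Each probability is a power of 1/2, so log₂(1/p) is an integer.
H = Σ p·log₂(1/p) = 1/8·3 + 1/32·5 + 1/8·3 + 1/16·4 + 1/4·2 + 1/8·3 + 1/8·3 + 1/16·4 + 1/32·5 + 1/16·4 = 3.0625 bits.

3.0625 bits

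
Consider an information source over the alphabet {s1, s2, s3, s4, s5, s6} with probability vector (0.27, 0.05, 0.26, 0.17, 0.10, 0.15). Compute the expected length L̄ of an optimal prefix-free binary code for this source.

Repeatedly combine the two least-probable nodes; the expected code length is the sum of the merged weights.
merge 1/20 + 1/10 → 3/20
merge 3/20 + 3/20 → 3/10
merge 17/100 + 13/50 → 43/100
merge 27/100 + 3/10 → 57/100
merge 43/100 + 57/100 → 1
L = 3/20 + 3/10 + 43/100 + 57/100 + 1 = 49/20 = 2.45 bits/symbol.

2.45 bits/symbol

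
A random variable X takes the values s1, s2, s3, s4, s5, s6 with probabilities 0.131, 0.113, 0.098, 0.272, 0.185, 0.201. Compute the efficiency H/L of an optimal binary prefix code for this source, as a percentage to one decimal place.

98.7%

Entropy H = −Σ p log₂ p ≈ 2.4945 bits.
Huffman merges: 49/500+113/1000→211/1000; 131/1000+37/200→79/250; 201/1000+211/1000→103/250; 34/125+79/250→147/250; 103/250+147/250→1. L = 2527/1000 ≈ 2.5270.
Efficiency = H/L = 2.4945/2.5270 = 98.7%.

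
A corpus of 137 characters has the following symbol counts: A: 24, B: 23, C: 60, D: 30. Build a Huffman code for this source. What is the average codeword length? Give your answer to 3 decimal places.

Probabilities are the counts divided by 137.
Repeatedly combine the two least-probable nodes; the expected code length is the sum of the merged weights.
merge 23/137 + 24/137 → 47/137
merge 30/137 + 47/137 → 77/137
merge 60/137 + 77/137 → 1
L = 47/137 + 77/137 + 1 = 261/137 ≈ 1.905 bits/symbol.

1.905 bits/symbol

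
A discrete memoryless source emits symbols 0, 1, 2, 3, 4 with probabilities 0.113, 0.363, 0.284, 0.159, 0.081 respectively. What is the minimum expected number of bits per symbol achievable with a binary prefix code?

2.184 bits/symbol

Repeatedly combine the two least-probable nodes; the expected code length is the sum of the merged weights.
merge 81/1000 + 113/1000 → 97/500
merge 159/1000 + 97/500 → 353/1000
merge 71/250 + 353/1000 → 637/1000
merge 363/1000 + 637/1000 → 1
L = 97/500 + 353/1000 + 637/1000 + 1 = 273/125 = 2.184 bits/symbol.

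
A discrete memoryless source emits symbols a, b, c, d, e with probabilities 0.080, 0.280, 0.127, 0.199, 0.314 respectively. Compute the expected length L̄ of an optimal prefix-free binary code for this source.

2.207 bits/symbol

Repeatedly combine the two least-probable nodes; the expected code length is the sum of the merged weights.
merge 2/25 + 127/1000 → 207/1000
merge 199/1000 + 207/1000 → 203/500
merge 7/25 + 157/500 → 297/500
merge 203/500 + 297/500 → 1
L = 207/1000 + 203/500 + 297/500 + 1 = 2207/1000 = 2.207 bits/symbol.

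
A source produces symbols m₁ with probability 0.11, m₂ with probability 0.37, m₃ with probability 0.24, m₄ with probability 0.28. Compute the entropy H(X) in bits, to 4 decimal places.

H = −Σ pᵢ log₂ pᵢ.
−0.11·log₂(0.11) = 0.3503
−0.37·log₂(0.37) = 0.5307
−0.24·log₂(0.24) = 0.4941
−0.28·log₂(0.28) = 0.5142
Sum ≈ 1.8894 → 1.8894 bits.

1.8894 bits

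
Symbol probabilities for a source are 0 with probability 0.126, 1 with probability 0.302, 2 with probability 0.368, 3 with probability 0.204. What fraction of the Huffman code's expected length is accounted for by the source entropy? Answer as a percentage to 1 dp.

96.7%

Entropy H = −Σ p log₂ p ≈ 1.8968 bits.
Huffman merges: 63/500+51/250→33/100; 151/500+33/100→79/125; 46/125+79/125→1. L = 981/500 ≈ 1.9620.
Efficiency = H/L = 1.8968/1.9620 = 96.7%.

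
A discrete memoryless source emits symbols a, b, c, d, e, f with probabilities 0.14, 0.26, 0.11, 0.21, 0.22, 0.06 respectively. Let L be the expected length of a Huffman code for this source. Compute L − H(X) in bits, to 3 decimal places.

Entropy H = −Σ p log₂ p ≈ 2.4496 bits.
Huffman merges: 3/50+11/100→17/100; 7/50+17/100→31/100; 21/100+11/50→43/100; 13/50+31/100→57/100; 43/100+57/100→1. L = 62/25 ≈ 2.4800.
L − H = 2.4800 − 2.4496 = 0.030 bits.

0.030 bits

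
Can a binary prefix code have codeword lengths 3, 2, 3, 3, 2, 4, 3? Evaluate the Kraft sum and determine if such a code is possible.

1.0625; no

With common denominator 2^4 = 16: Σ 2^(−ℓᵢ) = 2/16 + 4/16 + 2/16 + 2/16 + 4/16 + 1/16 + 2/16 = 17/16 = 1.0625.
Kraft's inequality requires Σ ≤ 1; here Σ = 1.0625 > 1, so no such prefix code exists.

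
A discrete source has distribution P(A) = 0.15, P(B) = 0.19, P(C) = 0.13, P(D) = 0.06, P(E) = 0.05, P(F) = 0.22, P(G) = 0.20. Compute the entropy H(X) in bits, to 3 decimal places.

2.653 bits

H = −Σ pᵢ log₂ pᵢ.
−0.15·log₂(0.15) = 0.4105
−0.19·log₂(0.19) = 0.4552
−0.13·log₂(0.13) = 0.3826
−0.06·log₂(0.06) = 0.2435
−0.05·log₂(0.05) = 0.2161
−0.22·log₂(0.22) = 0.4806
−0.20·log₂(0.20) = 0.4644
Sum ≈ 2.6530 → 2.653 bits.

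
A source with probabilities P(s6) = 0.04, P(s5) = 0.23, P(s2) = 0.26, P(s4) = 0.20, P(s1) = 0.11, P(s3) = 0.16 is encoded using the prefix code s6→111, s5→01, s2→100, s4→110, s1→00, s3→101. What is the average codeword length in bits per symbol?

L̄ = Σ pᵢ·ℓᵢ = 0.04·3 + 0.23·2 + 0.26·3 + 0.20·3 + 0.11·2 + 0.16·3 = 2.66 bits/symbol.

2.66 bits/symbol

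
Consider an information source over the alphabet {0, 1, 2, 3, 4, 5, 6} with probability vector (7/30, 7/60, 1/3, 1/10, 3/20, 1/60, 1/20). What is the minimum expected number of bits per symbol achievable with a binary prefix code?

Repeatedly combine the two least-probable nodes; the expected code length is the sum of the merged weights.
merge 1/60 + 1/20 → 1/15
merge 1/15 + 1/10 → 1/6
merge 7/60 + 3/20 → 4/15
merge 1/6 + 7/30 → 2/5
merge 4/15 + 1/3 → 3/5
merge 2/5 + 3/5 → 1
L = 1/15 + 1/6 + 4/15 + 2/5 + 3/5 + 1 = 5/2 = 2.5 bits/symbol.

2.5 bits/symbol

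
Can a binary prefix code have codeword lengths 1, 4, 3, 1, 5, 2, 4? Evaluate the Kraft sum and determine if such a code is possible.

With common denominator 2^5 = 32: Σ 2^(−ℓᵢ) = 16/32 + 2/32 + 4/32 + 16/32 + 1/32 + 8/32 + 2/32 = 49/32 = 1.53125.
Kraft's inequality requires Σ ≤ 1; here Σ = 1.53125 > 1, so no such prefix code exists.

1.53125; no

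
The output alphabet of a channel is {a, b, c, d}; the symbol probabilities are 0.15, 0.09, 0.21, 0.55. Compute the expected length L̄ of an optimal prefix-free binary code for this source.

Repeatedly combine the two least-probable nodes; the expected code length is the sum of the merged weights.
merge 9/100 + 3/20 → 6/25
merge 21/100 + 6/25 → 9/20
merge 9/20 + 11/20 → 1
L = 6/25 + 9/20 + 1 = 169/100 = 1.69 bits/symbol.

1.69 bits/symbol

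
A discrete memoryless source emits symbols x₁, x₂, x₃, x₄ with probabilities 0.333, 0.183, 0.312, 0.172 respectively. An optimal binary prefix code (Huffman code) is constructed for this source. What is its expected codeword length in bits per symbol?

Repeatedly combine the two least-probable nodes; the expected code length is the sum of the merged weights.
merge 43/250 + 183/1000 → 71/200
merge 39/125 + 333/1000 → 129/200
merge 71/200 + 129/200 → 1
L = 71/200 + 129/200 + 1 = 2 bits/symbol.

2 bits/symbol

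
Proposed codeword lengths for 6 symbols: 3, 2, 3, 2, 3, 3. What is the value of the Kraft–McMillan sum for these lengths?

With common denominator 2^3 = 8: Σ 2^(−ℓᵢ) = 1/8 + 2/8 + 1/8 + 2/8 + 1/8 + 1/8 = 8/8 = 1.

1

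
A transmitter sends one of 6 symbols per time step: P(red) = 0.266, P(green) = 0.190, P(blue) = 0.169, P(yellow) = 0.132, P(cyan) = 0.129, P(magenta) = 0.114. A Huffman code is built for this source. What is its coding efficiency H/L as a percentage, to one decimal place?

99.1%

Entropy H = −Σ p log₂ p ≈ 2.5208 bits.
Huffman merges: 57/500+129/1000→243/1000; 33/250+169/1000→301/1000; 19/100+243/1000→433/1000; 133/500+301/1000→567/1000; 433/1000+567/1000→1. L = 318/125 ≈ 2.5440.
Efficiency = H/L = 2.5208/2.5440 = 99.1%.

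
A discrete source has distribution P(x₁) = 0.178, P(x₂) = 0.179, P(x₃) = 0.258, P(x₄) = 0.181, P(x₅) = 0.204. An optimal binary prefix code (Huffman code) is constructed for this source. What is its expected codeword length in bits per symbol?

2.357 bits/symbol

Repeatedly combine the two least-probable nodes; the expected code length is the sum of the merged weights.
merge 89/500 + 179/1000 → 357/1000
merge 181/1000 + 51/250 → 77/200
merge 129/500 + 357/1000 → 123/200
merge 77/200 + 123/200 → 1
L = 357/1000 + 77/200 + 123/200 + 1 = 2357/1000 = 2.357 bits/symbol.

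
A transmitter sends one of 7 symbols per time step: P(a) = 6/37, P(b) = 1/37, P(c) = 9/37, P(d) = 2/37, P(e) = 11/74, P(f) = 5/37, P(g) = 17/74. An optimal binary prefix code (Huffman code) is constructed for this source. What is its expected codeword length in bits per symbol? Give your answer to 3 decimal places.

Repeatedly combine the two least-probable nodes; the expected code length is the sum of the merged weights.
merge 1/37 + 2/37 → 3/37
merge 3/37 + 5/37 → 8/37
merge 11/74 + 6/37 → 23/74
merge 8/37 + 17/74 → 33/74
merge 9/37 + 23/74 → 41/74
merge 33/74 + 41/74 → 1
L = 3/37 + 8/37 + 23/74 + 33/74 + 41/74 + 1 = 193/74 ≈ 2.608 bits/symbol.

2.608 bits/symbol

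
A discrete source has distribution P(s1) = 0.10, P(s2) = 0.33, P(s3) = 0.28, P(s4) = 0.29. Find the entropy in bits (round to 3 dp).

1.892 bits

H = −Σ pᵢ log₂ pᵢ.
−0.10·log₂(0.10) = 0.3322
−0.33·log₂(0.33) = 0.5278
−0.28·log₂(0.28) = 0.5142
−0.29·log₂(0.29) = 0.5179
Sum ≈ 1.8921 → 1.892 bits.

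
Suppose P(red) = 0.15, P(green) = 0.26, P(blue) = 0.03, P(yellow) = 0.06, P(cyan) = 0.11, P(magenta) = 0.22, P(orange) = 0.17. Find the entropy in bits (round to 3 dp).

2.577 bits

H = −Σ pᵢ log₂ pᵢ.
−0.15·log₂(0.15) = 0.4105
−0.26·log₂(0.26) = 0.5053
−0.03·log₂(0.03) = 0.1518
−0.06·log₂(0.06) = 0.2435
−0.11·log₂(0.11) = 0.3503
−0.22·log₂(0.22) = 0.4806
−0.17·log₂(0.17) = 0.4346
Sum ≈ 2.5766 → 2.577 bits.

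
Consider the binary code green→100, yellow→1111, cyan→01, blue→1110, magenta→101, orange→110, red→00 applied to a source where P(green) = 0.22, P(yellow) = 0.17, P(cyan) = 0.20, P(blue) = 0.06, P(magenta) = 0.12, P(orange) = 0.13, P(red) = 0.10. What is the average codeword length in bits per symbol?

L̄ = Σ pᵢ·ℓᵢ = 0.22·3 + 0.17·4 + 0.20·2 + 0.06·4 + 0.12·3 + 0.13·3 + 0.10·2 = 2.93 bits/symbol.

2.93 bits/symbol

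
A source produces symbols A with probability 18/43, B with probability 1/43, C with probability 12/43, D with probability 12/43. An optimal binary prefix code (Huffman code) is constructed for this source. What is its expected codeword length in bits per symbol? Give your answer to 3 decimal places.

1.884 bits/symbol

Repeatedly combine the two least-probable nodes; the expected code length is the sum of the merged weights.
merge 1/43 + 12/43 → 13/43
merge 12/43 + 13/43 → 25/43
merge 18/43 + 25/43 → 1
L = 13/43 + 25/43 + 1 = 81/43 ≈ 1.884 bits/symbol.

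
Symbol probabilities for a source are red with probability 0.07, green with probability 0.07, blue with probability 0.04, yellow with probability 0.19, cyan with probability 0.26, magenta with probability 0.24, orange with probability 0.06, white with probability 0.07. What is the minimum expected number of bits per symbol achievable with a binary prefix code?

Repeatedly combine the two least-probable nodes; the expected code length is the sum of the merged weights.
merge 1/25 + 3/50 → 1/10
merge 7/100 + 7/100 → 7/50
merge 7/100 + 1/10 → 17/100
merge 7/50 + 17/100 → 31/100
merge 19/100 + 6/25 → 43/100
merge 13/50 + 31/100 → 57/100
merge 43/100 + 57/100 → 1
L = 1/10 + 7/50 + 17/100 + 31/100 + 43/100 + 57/100 + 1 = 68/25 = 2.72 bits/symbol.

2.72 bits/symbol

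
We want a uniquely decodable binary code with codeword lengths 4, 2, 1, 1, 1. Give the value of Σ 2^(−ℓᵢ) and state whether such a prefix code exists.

With common denominator 2^4 = 16: Σ 2^(−ℓᵢ) = 1/16 + 4/16 + 8/16 + 8/16 + 8/16 = 29/16 = 1.8125.
Kraft's inequality requires Σ ≤ 1; here Σ = 1.8125 > 1, so no such prefix code exists.

1.8125; no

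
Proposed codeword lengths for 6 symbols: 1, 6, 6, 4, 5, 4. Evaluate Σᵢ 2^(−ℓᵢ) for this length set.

0.6875

With common denominator 2^6 = 64: Σ 2^(−ℓᵢ) = 32/64 + 1/64 + 1/64 + 4/64 + 2/64 + 4/64 = 44/64 = 0.6875.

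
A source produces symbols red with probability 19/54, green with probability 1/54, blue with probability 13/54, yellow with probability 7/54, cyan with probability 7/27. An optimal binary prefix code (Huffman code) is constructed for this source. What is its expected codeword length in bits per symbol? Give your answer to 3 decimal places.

Repeatedly combine the two least-probable nodes; the expected code length is the sum of the merged weights.
merge 1/54 + 7/54 → 4/27
merge 4/27 + 13/54 → 7/18
merge 7/27 + 19/54 → 11/18
merge 7/18 + 11/18 → 1
L = 4/27 + 7/18 + 11/18 + 1 = 58/27 ≈ 2.148 bits/symbol.

2.148 bits/symbol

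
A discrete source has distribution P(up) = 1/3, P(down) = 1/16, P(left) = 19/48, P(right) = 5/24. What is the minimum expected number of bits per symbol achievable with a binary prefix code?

1.875 bits/symbol

Repeatedly combine the two least-probable nodes; the expected code length is the sum of the merged weights.
merge 1/16 + 5/24 → 13/48
merge 13/48 + 1/3 → 29/48
merge 19/48 + 29/48 → 1
L = 13/48 + 29/48 + 1 = 15/8 = 1.875 bits/symbol.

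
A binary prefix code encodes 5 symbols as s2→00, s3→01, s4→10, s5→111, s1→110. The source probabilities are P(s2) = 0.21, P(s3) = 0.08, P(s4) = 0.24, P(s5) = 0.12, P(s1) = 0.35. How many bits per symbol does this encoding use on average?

L̄ = Σ pᵢ·ℓᵢ = 0.21·2 + 0.08·2 + 0.24·2 + 0.12·3 + 0.35·3 = 2.47 bits/symbol.

2.47 bits/symbol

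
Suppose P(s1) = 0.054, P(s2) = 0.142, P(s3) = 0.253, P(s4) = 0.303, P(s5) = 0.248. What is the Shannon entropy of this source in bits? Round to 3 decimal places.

2.150 bits

H = −Σ pᵢ log₂ pᵢ.
−0.054·log₂(0.054) = 0.2274
−0.142·log₂(0.142) = 0.3999
−0.253·log₂(0.253) = 0.5016
−0.303·log₂(0.303) = 0.5220
−0.248·log₂(0.248) = 0.4989
Sum ≈ 2.1497 → 2.150 bits.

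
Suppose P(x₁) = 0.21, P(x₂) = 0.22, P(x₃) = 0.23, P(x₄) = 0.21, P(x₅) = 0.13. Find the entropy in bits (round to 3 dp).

H = −Σ pᵢ log₂ pᵢ.
−0.21·log₂(0.21) = 0.4728
−0.22·log₂(0.22) = 0.4806
−0.23·log₂(0.23) = 0.4877
−0.21·log₂(0.21) = 0.4728
−0.13·log₂(0.13) = 0.3826
Sum ≈ 2.2965 → 2.297 bits.

2.297 bits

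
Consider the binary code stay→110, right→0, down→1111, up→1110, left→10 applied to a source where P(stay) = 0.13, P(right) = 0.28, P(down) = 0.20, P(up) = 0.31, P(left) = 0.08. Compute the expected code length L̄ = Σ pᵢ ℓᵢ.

L̄ = Σ pᵢ·ℓᵢ = 0.13·3 + 0.28·1 + 0.20·4 + 0.31·4 + 0.08·2 = 2.87 bits/symbol.

2.87 bits/symbol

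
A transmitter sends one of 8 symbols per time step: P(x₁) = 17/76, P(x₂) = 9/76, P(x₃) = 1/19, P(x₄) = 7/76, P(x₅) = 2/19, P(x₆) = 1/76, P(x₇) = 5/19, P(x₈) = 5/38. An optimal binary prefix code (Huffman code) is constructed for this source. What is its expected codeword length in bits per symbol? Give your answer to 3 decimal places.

Repeatedly combine the two least-probable nodes; the expected code length is the sum of the merged weights.
merge 1/76 + 1/19 → 5/76
merge 5/76 + 7/76 → 3/19
merge 2/19 + 9/76 → 17/76
merge 5/38 + 3/19 → 11/38
merge 17/76 + 17/76 → 17/38
merge 5/19 + 11/38 → 21/38
merge 17/38 + 21/38 → 1
L = 5/76 + 3/19 + 17/76 + 11/38 + 17/38 + 21/38 + 1 = 52/19 ≈ 2.737 bits/symbol.

2.737 bits/symbol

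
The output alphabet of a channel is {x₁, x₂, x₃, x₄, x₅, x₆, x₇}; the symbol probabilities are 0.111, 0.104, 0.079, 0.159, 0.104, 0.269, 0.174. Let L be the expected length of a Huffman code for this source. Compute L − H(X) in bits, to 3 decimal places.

0.040 bits

Entropy H = −Σ p log₂ p ≈ 2.6909 bits.
Huffman merges: 79/1000+13/125→183/1000; 13/125+111/1000→43/200; 159/1000+87/500→333/1000; 183/1000+43/200→199/500; 269/1000+333/1000→301/500; 199/500+301/500→1. L = 2731/1000 ≈ 2.7310.
L − H = 2.7310 − 2.6909 = 0.040 bits.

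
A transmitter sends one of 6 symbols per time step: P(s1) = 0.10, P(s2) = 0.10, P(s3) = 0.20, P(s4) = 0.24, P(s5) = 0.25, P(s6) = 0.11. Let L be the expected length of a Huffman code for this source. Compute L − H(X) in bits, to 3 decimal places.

0.037 bits

Entropy H = −Σ p log₂ p ≈ 2.4732 bits.
Huffman merges: 1/10+1/10→1/5; 11/100+1/5→31/100; 1/5+6/25→11/25; 1/4+31/100→14/25; 11/25+14/25→1. L = 251/100 ≈ 2.5100.
L − H = 2.5100 − 2.4732 = 0.037 bits.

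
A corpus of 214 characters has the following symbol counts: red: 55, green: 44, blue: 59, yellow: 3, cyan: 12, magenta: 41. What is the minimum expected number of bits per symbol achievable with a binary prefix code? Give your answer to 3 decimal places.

Probabilities are the counts divided by 214.
Repeatedly combine the two least-probable nodes; the expected code length is the sum of the merged weights.
merge 3/214 + 6/107 → 15/214
merge 15/214 + 41/214 → 28/107
merge 22/107 + 55/214 → 99/214
merge 28/107 + 59/214 → 115/214
merge 99/214 + 115/214 → 1
L = 15/214 + 28/107 + 99/214 + 115/214 + 1 = 499/214 ≈ 2.332 bits/symbol.

2.332 bits/symbol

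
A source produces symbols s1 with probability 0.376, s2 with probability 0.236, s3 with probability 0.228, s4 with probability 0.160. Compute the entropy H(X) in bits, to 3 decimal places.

H = −Σ pᵢ log₂ pᵢ.
−0.376·log₂(0.376) = 0.5306
−0.236·log₂(0.236) = 0.4916
−0.228·log₂(0.228) = 0.4863
−0.160·log₂(0.160) = 0.4230
Sum ≈ 1.9315 → 1.932 bits.

1.932 bits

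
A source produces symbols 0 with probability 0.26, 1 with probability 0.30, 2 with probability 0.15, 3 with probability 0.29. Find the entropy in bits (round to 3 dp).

1.955 bits

H = −Σ pᵢ log₂ pᵢ.
−0.26·log₂(0.26) = 0.5053
−0.30·log₂(0.30) = 0.5211
−0.15·log₂(0.15) = 0.4105
−0.29·log₂(0.29) = 0.5179
Sum ≈ 1.9548 → 1.955 bits.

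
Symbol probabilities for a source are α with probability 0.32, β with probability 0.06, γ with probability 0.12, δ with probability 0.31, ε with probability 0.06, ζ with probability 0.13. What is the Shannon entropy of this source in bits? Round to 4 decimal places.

2.2866 bits

H = −Σ pᵢ log₂ pᵢ.
−0.32·log₂(0.32) = 0.5260
−0.06·log₂(0.06) = 0.2435
−0.12·log₂(0.12) = 0.3671
−0.31·log₂(0.31) = 0.5238
−0.06·log₂(0.06) = 0.2435
−0.13·log₂(0.13) = 0.3826
Sum ≈ 2.2866 → 2.2866 bits.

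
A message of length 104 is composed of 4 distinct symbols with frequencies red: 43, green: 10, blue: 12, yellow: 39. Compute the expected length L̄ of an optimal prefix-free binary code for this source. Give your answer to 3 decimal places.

Probabilities are the counts divided by 104.
Repeatedly combine the two least-probable nodes; the expected code length is the sum of the merged weights.
merge 5/52 + 3/26 → 11/52
merge 11/52 + 3/8 → 61/104
merge 43/104 + 61/104 → 1
L = 11/52 + 61/104 + 1 = 187/104 ≈ 1.798 bits/symbol.

1.798 bits/symbol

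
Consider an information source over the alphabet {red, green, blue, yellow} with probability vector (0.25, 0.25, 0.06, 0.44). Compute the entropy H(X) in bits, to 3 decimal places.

1.765 bits

H = −Σ pᵢ log₂ pᵢ.
−0.25·log₂(0.25) = 0.5000
−0.25·log₂(0.25) = 0.5000
−0.06·log₂(0.06) = 0.2435
−0.44·log₂(0.44) = 0.5211
Sum ≈ 1.7647 → 1.765 bits.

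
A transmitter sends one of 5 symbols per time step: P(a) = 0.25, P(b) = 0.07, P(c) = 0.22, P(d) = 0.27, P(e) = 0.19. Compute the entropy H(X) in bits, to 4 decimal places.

2.2144 bits

H = −Σ pᵢ log₂ pᵢ.
−0.25·log₂(0.25) = 0.5000
−0.07·log₂(0.07) = 0.2686
−0.22·log₂(0.22) = 0.4806
−0.27·log₂(0.27) = 0.5100
−0.19·log₂(0.19) = 0.4552
Sum ≈ 2.2144 → 2.2144 bits.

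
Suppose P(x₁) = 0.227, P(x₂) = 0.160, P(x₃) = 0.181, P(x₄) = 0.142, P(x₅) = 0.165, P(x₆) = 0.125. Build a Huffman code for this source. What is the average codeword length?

Repeatedly combine the two least-probable nodes; the expected code length is the sum of the merged weights.
merge 1/8 + 71/500 → 267/1000
merge 4/25 + 33/200 → 13/40
merge 181/1000 + 227/1000 → 51/125
merge 267/1000 + 13/40 → 74/125
merge 51/125 + 74/125 → 1
L = 267/1000 + 13/40 + 51/125 + 74/125 + 1 = 324/125 = 2.592 bits/symbol.

2.592 bits/symbol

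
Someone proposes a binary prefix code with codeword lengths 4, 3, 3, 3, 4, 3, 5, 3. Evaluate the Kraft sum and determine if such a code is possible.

With common denominator 2^5 = 32: Σ 2^(−ℓᵢ) = 2/32 + 4/32 + 4/32 + 4/32 + 2/32 + 4/32 + 1/32 + 4/32 = 25/32 = 0.78125.
Kraft's inequality requires Σ ≤ 1; here Σ = 0.78125 ≤ 1, so such a prefix code exists.

0.78125; yes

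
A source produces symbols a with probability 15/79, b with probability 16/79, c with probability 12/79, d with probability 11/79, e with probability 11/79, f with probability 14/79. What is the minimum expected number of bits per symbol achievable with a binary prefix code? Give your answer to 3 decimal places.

2.608 bits/symbol

Repeatedly combine the two least-probable nodes; the expected code length is the sum of the merged weights.
merge 11/79 + 11/79 → 22/79
merge 12/79 + 14/79 → 26/79
merge 15/79 + 16/79 → 31/79
merge 22/79 + 26/79 → 48/79
merge 31/79 + 48/79 → 1
L = 22/79 + 26/79 + 31/79 + 48/79 + 1 = 206/79 ≈ 2.608 bits/symbol.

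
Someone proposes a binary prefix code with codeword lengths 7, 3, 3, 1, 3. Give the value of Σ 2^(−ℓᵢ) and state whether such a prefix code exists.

With common denominator 2^7 = 128: Σ 2^(−ℓᵢ) = 1/128 + 16/128 + 16/128 + 64/128 + 16/128 = 113/128 = 0.8828125.
Kraft's inequality requires Σ ≤ 1; here Σ = 0.8828125 ≤ 1, so such a prefix code exists.

0.8828125; yes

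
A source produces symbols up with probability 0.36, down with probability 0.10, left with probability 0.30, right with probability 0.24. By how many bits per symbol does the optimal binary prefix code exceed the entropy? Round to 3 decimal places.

0.102 bits

Entropy H = −Σ p log₂ p ≈ 1.8780 bits.
Huffman merges: 1/10+6/25→17/50; 3/10+17/50→16/25; 9/25+16/25→1. L = 99/50 ≈ 1.9800.
L − H = 1.9800 − 1.8780 = 0.102 bits.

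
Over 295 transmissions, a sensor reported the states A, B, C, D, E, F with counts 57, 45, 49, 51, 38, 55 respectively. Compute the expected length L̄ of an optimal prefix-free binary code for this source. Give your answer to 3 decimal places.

Probabilities are the counts divided by 295.
Repeatedly combine the two least-probable nodes; the expected code length is the sum of the merged weights.
merge 38/295 + 9/59 → 83/295
merge 49/295 + 51/295 → 20/59
merge 11/59 + 57/295 → 112/295
merge 83/295 + 20/59 → 183/295
merge 112/295 + 183/295 → 1
L = 83/295 + 20/59 + 112/295 + 183/295 + 1 = 773/295 ≈ 2.620 bits/symbol.

2.620 bits/symbol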